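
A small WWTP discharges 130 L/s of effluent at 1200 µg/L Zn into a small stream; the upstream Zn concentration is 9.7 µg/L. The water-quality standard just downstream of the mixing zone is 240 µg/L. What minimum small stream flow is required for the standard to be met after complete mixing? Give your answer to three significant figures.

Set C_mix = 240: (Q·9.700 + 130.0·1200) / (Q + 130.0) = 240
→ Q = 130.0·(1200 − 240)/(240 − 9.700) = 541.9 L/s.

542 L/s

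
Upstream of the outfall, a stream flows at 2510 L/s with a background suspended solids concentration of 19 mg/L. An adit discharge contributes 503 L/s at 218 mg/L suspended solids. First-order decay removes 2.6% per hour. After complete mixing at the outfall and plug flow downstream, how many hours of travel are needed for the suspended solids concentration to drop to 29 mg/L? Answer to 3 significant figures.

After mixing, C = (2510·19.00 + 503.0·218.0) / 3013 = 157300/3013 = 52.22 mg/L.
2.6%/h lost → k = −ln(1 − 0.026) = 0.02634 h⁻¹.
52.22·exp(−k·t) = 29 → t = ln(52.22/29)/k = 80380 s = 22.33 h.

22.3 h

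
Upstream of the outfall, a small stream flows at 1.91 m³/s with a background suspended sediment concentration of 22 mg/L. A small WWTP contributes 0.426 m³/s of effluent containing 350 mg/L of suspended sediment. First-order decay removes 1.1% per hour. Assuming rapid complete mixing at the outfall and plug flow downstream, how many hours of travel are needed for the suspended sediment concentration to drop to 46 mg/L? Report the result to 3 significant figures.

Mixed concentration C = ΣQC/ΣQ = (1.910·22.00 + 0.4260·350.0) / 2.336 = 191.1/2.336 = 81.82 mg/L.
1.1%/h lost → k = −ln(1 − 0.011) = 0.01106 h⁻¹.
81.82·exp(−k·t) = 46 → t = ln(81.82/46)/k = 187400 s = 52.06 h.

52.1 h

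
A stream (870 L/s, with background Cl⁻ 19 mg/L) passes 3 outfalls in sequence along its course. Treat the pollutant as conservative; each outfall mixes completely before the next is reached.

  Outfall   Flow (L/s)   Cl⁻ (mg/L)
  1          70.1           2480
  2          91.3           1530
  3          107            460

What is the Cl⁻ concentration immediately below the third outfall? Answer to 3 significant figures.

Outfall 1: combined Q = 940.1 L/s; C = (870.0·19.00 + 70.10·2480)/940.1 = 202.5 mg/L.
Outfall 2: combined Q = 1031 L/s; C = (940.1·202.5 + 91.30·1530)/1031 = 320.0 mg/L.
Outfall 3: combined Q = 1138 L/s; C = (1031·320.0 + 107.0·460.0)/1138 = 333.2 mg/L.

333 mg/L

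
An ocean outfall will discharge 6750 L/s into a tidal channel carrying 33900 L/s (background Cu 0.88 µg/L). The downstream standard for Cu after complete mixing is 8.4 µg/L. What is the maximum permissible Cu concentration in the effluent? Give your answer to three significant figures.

At the limit, (Qr·Cr + Qe·Cₑ)/(Qr + Qe) = 8.4:
Cₑ = (40650·8.4 − 33900·0.8800) / 6750 = 46.17 µg/L.

46.2 µg/L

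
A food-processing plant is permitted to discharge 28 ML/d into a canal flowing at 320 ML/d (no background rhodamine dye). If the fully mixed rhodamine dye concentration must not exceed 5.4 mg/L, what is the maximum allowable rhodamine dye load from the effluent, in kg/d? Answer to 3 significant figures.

Mass balance at the limit: 320.0·0 + 28.00·Cₑ = 348.0·5.4 → Cₑ = 67.11 mg/L.
28.00 ML/d = 0.3241 m³/s. Load = 0.3241 m³/s × 67.11 g/m³ × 86 400 s/d = 1879 kg/d.

1880 kg/d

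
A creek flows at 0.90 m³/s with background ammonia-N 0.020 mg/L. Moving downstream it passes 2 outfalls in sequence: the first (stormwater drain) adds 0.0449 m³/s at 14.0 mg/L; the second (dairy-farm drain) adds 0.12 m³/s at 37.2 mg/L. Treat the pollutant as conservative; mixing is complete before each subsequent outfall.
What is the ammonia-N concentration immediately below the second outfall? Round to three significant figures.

After outfall 1: Q = 0.9000 + 0.04490 = 0.9449 m³/s; C = (0.9000·0.02000 + 0.04490·14.00)/0.9449 = 0.6843 mg/L.
After outfall 2: Q = 0.9449 + 0.1200 = 1.065 m³/s; C = (0.9449·0.6843 + 0.1200·37.20)/1.065 = 4.799 mg/L.

4.80 mg/L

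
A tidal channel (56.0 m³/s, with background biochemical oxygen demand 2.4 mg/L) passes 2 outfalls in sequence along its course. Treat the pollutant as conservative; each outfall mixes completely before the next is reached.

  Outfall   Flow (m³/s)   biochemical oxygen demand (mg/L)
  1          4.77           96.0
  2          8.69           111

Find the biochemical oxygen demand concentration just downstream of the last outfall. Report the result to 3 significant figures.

Outfall 1: combined Q = 60.77 m³/s; C = (56.00·2.400 + 4.770·96.00)/60.77 = 9.747 mg/L.
Outfall 2: combined Q = 69.46 m³/s; C = (60.77·9.747 + 8.690·111.0)/69.46 = 22.41 mg/L.

22.4 mg/L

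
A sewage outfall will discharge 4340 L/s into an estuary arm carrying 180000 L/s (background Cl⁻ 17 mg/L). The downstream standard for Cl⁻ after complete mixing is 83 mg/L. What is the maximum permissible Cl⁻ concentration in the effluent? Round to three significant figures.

At the limit, (Qr·Cr + Qe·Cₑ)/(Qr + Qe) = 83:
Cₑ = (184300·83 − 180000·17.00) / 4340 = 2820 mg/L.

2820 mg/L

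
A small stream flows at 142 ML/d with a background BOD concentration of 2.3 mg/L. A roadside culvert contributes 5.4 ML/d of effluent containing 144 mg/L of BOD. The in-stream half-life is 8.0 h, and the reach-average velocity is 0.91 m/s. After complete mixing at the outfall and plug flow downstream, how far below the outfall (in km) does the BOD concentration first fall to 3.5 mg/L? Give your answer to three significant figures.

Mixed concentration C = ΣQC/ΣQ = (142.0·2.300 + 5.400·144.0) / 147.4 = 1104/147.4 = 7.491 mg/L.
Half-life 8.0 h → k = ln 2 / 8.0 = 0.08664 h⁻¹ = 2.079 d⁻¹.
Set 7.491·exp(−k·t) = 3.5 → t = ln(7.491/3.5)/k = 31620 s = 8.783 h.
Distance = v·t = 0.91·31620 = 28770 m = 28.77 km.

28.8 km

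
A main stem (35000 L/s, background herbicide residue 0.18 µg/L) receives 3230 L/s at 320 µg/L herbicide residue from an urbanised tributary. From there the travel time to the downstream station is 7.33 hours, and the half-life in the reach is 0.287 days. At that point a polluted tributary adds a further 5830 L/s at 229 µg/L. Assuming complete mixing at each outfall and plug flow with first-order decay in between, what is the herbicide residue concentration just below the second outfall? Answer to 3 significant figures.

Mixed concentration C = ΣQC/ΣQ = (35000·0.1800 + 3230·320.0) / 38230 = 1040000/38230 = 27.20 µg/L; combined flow 38230 L/s.
Half-life 0.287 d → k = ln 2 / 0.287 = 2.415 d⁻¹.
Decay over the reach: 27.20·exp(−kt) = 27.20·0.4782 = 13.01 µg/L.
Second outfall: C = (38230·13.01 + 5830·229.0)/44060 = 41.59 µg/L.

41.6 µg/L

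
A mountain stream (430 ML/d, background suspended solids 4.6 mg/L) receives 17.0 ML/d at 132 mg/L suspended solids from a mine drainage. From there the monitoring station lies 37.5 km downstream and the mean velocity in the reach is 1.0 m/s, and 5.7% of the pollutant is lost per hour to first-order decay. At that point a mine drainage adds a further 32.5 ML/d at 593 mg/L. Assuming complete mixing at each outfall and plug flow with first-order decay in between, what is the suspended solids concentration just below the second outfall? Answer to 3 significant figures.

Flow-weighted average: C = (430.0·4.600 + 17.00·132.0) / 447.0 = 4222/447.0 = 9.445 mg/L; combined flow 447.0 ML/d.
Travel time t = 37.5·1000 / 1.0 = 37500 s = 10.42 h.
5.7%/h lost → k = −ln(1 − 0.057) = 0.05869 h⁻¹.
Decay over the reach: 9.445·exp(−kt) = 9.445·0.5426 = 5.125 mg/L.
At the second outfall, C = (447.0·5.125 + 32.50·593.0) / (447.0 + 32.50) = 44.97 mg/L.

45.0 mg/L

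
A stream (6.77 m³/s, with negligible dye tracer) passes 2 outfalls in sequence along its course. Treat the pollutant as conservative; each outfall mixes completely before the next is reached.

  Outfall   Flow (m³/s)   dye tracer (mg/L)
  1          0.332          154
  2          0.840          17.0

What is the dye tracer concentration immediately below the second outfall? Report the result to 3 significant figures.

Outfall 1: combined Q = 7.102 m³/s; C = (6.770·0 + 0.3320·154.0)/7.102 = 7.199 mg/L.
Outfall 2: combined Q = 7.942 m³/s; C = (7.102·7.199 + 0.8400·17.00)/7.942 = 8.236 mg/L.

8.24 mg/L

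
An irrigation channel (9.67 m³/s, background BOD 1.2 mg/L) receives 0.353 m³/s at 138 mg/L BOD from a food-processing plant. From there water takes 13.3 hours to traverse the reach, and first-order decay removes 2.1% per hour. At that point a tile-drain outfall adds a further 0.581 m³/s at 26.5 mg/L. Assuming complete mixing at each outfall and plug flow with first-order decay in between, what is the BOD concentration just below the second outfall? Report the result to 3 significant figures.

Mass balance: C = (9.670·1.200 + 0.3530·138.0) / 10.02 = 60.32/10.02 = 6.018 mg/L; combined flow 10.02 m³/s.
2.1%/h lost → k = −ln(1 − 0.021) = 0.02122 h⁻¹.
Decay over the reach: 6.018·exp(−kt) = 6.018·0.7541 = 4.538 mg/L.
At the second outfall, C = (10.02·4.538 + 0.5810·26.50) / (10.02 + 0.5810) = 5.741 mg/L.

5.74 mg/L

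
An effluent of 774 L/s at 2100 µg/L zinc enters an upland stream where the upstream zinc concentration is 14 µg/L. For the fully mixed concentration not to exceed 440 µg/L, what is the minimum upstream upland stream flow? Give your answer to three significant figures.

Set C_mix = 440: (Q·14.00 + 774.0·2100) / (Q + 774.0) = 440
→ Q = 774.0·(2100 − 440)/(440 − 14.00) = 3016 L/s.

3020 L/s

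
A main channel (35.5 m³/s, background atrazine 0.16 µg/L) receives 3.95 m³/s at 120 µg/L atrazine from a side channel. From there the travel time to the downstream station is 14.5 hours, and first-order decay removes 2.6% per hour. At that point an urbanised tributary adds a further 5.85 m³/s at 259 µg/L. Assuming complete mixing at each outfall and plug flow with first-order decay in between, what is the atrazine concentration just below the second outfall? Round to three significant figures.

Mixed concentration C = ΣQC/ΣQ = (35.50·0.1600 + 3.950·120.0) / 39.45 = 479.7/39.45 = 12.16 µg/L; combined flow 39.45 m³/s.
2.6%/h lost → k = −ln(1 − 0.026) = 0.02634 h⁻¹.
Applying C = C₀e^(−kt): 12.16 × 0.6825 = 8.299 µg/L.
At the second outfall, C = (39.45·8.299 + 5.850·259.0) / (39.45 + 5.850) = 40.67 µg/L.

40.7 µg/L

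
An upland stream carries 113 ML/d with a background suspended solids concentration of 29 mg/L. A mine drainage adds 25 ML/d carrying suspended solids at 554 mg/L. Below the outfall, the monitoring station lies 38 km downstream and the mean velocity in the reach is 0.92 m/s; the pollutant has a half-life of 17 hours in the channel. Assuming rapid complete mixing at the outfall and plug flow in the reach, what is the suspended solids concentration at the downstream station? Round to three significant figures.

Conservation of mass: C = (113.0·29.00 + 25.00·554.0) / 138.0 = 17130/138.0 = 124.1 mg/L.
Travel time t = 38·1000 / 0.92 = 41300 s = 11.47 h.
Half-life 17 h → k = ln 2 / 17 = 0.04077 h⁻¹ = 0.9786 d⁻¹.
After decay, C = 124.1 × e^(−kt) = 124.1 × 0.6264 = 77.74 mg/L.

77.7 mg/L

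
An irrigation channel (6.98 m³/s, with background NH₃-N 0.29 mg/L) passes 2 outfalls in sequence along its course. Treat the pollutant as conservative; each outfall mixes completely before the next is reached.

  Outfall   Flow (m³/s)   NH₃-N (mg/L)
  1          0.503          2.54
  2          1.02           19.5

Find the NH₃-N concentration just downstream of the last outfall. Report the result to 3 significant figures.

Outfall 1: combined Q = 7.483 m³/s; C = (6.980·0.2900 + 0.5030·2.540)/7.483 = 0.4412 mg/L.
Outfall 2: combined Q = 8.503 m³/s; C = (7.483·0.4412 + 1.020·19.50)/8.503 = 2.727 mg/L.

2.73 mg/L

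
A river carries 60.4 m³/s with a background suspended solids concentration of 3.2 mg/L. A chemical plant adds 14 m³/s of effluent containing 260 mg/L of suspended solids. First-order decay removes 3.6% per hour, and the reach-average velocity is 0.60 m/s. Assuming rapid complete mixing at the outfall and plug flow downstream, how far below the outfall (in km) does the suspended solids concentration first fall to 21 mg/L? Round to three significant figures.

Flow-weighted average: C = (60.40·3.200 + 14.00·260.0) / 74.40 = 3833/74.40 = 51.52 mg/L.
3.6%/h lost → k = −ln(1 − 0.036) = 0.03666 h⁻¹.
Set 51.52·exp(−k·t) = 21 → t = ln(51.52/21)/k = 88120 s = 24.48 h.
Distance = v·t = 0.60·88120 = 52870 m = 52.87 km.

52.9 km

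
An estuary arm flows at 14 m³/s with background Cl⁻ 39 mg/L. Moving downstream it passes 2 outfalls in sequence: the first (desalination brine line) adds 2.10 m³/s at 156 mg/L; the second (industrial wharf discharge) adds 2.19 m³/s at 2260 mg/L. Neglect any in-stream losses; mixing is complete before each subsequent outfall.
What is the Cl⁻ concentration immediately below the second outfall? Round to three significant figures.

After outfall 1: Q = 14.00 + 2.100 = 16.10 m³/s; C = (14.00·39.00 + 2.100·156.0)/16.10 = 54.26 mg/L.
After outfall 2: Q = 16.10 + 2.190 = 18.29 m³/s; C = (16.10·54.26 + 2.190·2260)/18.29 = 318.4 mg/L.

318 mg/L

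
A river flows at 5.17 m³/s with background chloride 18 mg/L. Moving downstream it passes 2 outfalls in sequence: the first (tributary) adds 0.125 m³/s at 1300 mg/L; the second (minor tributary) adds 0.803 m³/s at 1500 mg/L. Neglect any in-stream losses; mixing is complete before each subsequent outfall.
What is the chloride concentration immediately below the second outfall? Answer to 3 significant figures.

Outfall 1: combined Q = 5.295 m³/s; C = (5.170·18.00 + 0.1250·1300)/5.295 = 48.26 mg/L.
Outfall 2: combined Q = 6.098 m³/s; C = (5.295·48.26 + 0.8030·1500)/6.098 = 239.4 mg/L.

239 mg/L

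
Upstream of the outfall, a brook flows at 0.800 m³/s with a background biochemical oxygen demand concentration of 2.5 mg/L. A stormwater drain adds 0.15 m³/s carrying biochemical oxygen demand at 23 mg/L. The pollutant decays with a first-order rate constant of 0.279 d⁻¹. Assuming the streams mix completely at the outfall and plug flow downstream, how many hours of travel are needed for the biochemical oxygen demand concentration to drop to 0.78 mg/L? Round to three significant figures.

Mixed concentration C = ΣQC/ΣQ = (0.8000·2.500 + 0.1500·23.00) / 0.9500 = 5.450/0.9500 = 5.737 mg/L.
5.737·exp(−k·t) = 0.78 → t = ln(5.737/0.78)/k = 617900 s = 171.6 h.

172 h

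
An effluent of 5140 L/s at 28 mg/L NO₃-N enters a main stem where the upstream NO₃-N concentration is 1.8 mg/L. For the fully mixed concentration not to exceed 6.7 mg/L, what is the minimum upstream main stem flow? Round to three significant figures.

Set C_mix = 6.7: (Q·1.800 + 5140·28.00) / (Q + 5140) = 6.7
→ Q = 5140·(28.00 − 6.7)/(6.7 − 1.800) = 22340 L/s.

22300 L/s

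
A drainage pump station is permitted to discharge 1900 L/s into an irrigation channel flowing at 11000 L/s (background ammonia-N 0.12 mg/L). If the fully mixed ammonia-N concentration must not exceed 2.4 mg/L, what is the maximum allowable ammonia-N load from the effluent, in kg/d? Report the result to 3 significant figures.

2560 kg/d

Mass balance at the limit: 11000·0.1200 + 1900·Cₑ = 12900·2.4 → Cₑ = 15.60 mg/L.
1900 L/s = 1.900 m³/s. Load = 1.900 m³/s × 15.60 g/m³ × 86 400 s/d = 2561 kg/d.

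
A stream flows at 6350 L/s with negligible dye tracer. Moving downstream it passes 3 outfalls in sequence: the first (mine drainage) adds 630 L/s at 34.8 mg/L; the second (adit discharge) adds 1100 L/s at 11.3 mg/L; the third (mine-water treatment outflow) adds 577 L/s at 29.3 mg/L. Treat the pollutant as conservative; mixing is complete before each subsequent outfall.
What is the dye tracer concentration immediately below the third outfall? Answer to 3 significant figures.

5.92 mg/L

Outfall 1: combined Q = 6980 L/s; C = (6350·0 + 630.0·34.80)/6980 = 3.141 mg/L.
Outfall 2: combined Q = 8080 L/s; C = (6980·3.141 + 1100·11.30)/8080 = 4.252 mg/L.
Outfall 3: combined Q = 8657 L/s; C = (8080·4.252 + 577.0·29.30)/8657 = 5.921 mg/L.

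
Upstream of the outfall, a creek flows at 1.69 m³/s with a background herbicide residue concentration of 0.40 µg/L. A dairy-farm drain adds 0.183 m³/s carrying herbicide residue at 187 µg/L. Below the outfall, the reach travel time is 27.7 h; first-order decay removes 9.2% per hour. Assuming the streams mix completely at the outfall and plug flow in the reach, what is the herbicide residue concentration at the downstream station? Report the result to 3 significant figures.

Mass balance: C = (1.690·0.4000 + 0.1830·187.0) / 1.873 = 34.90/1.873 = 18.63 µg/L.
9.2%/h lost → k = −ln(1 − 0.092) = 0.09651 h⁻¹.
After decay, C = 18.63 × e^(−kt) = 18.63 × 0.06902 = 1.286 µg/L.

1.29 µg/L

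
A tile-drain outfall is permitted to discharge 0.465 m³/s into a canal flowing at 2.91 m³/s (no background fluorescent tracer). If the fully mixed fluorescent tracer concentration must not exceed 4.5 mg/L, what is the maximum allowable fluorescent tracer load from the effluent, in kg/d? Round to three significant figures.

Mass balance at the limit: 2.910·0 + 0.4650·Cₑ = 3.375·4.5 → Cₑ = 32.66 mg/L.
Load = 0.4650 m³/s × 32.66 g/m³ × 86 400 s/d = 1312 kg/d.

1310 kg/d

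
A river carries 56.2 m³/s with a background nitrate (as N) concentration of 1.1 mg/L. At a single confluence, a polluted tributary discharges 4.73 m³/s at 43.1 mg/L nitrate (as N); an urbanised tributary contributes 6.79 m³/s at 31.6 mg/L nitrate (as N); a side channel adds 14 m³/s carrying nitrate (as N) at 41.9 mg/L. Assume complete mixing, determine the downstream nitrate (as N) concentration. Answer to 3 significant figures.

13.1 mg/L

Mass balance: C = (56.20·1.100 + 4.730·43.10 + 6.790·31.60 + 14.00·41.90) / 81.72 = 1067/81.72 = 13.05 mg/L.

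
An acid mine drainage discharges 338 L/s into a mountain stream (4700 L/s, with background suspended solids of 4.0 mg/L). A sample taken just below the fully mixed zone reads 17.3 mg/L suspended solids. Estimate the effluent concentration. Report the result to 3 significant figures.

202 mg/L

Mass balance: 4700·4.000 + 338.0·Cₑ = 5038·17.30
→ Cₑ = (5038·17.30 − 4700·4.000) / 338.0 = 202.2 mg/L.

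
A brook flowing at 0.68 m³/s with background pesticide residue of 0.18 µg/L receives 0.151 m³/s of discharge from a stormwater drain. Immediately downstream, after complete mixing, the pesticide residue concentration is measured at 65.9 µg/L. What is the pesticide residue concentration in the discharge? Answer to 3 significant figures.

Mass balance: 0.6800·0.1800 + 0.1510·Cₑ = 0.8310·65.90
→ Cₑ = (0.8310·65.90 − 0.6800·0.1800) / 0.1510 = 361.9 µg/L.

362 µg/L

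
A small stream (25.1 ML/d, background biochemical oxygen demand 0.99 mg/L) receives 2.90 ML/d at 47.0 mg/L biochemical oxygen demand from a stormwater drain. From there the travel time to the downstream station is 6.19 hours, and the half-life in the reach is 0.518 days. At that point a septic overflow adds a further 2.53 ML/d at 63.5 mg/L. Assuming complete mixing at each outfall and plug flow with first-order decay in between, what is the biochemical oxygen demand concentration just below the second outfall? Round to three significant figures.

9.00 mg/L

Mass balance: C = (25.10·0.9900 + 2.900·47.00) / 28.00 = 161.1/28.00 = 5.755 mg/L; combined flow 28.00 ML/d.
Half-life 0.518 d → k = ln 2 / 0.518 = 1.338 d⁻¹.
After decay, C = 5.755 × e^(−kt) = 5.755 × 0.7081 = 4.076 mg/L.
At the second outfall, C = (28.00·4.076 + 2.530·63.50) / (28.00 + 2.530) = 9.000 mg/L.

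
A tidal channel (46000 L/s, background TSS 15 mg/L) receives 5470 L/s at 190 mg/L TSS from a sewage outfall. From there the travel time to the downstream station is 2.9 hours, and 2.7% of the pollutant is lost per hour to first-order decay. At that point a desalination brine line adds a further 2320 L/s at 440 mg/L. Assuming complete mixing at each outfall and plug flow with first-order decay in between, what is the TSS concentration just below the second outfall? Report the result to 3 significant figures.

Conservation of mass: C = (46000·15.00 + 5470·190.0) / 51470 = 1729000/51470 = 33.60 mg/L; combined flow 51470 L/s.
2.7%/h lost → k = −ln(1 − 0.027) = 0.02737 h⁻¹.
First-order decay: C = 33.60·exp(−k·t) = 33.60·0.9237 = 31.03 mg/L.
Second outfall: C = (51470·31.03 + 2320·440.0)/53790 = 48.67 mg/L.

48.7 mg/L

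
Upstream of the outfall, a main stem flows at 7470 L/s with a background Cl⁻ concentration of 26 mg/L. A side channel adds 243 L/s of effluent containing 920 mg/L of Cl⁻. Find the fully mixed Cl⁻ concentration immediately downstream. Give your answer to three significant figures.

Mixed concentration C = ΣQC/ΣQ = (7470·26.00 + 243.0·920.0) / 7713 = 417800/7713 = 54.17 mg/L.

54.2 mg/L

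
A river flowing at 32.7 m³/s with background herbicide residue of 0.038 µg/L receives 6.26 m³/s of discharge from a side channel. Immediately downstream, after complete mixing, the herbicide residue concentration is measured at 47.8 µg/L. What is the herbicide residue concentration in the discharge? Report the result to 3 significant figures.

Mass balance: 32.70·0.03800 + 6.260·Cₑ = 38.96·47.80
→ Cₑ = (38.96·47.80 − 32.70·0.03800) / 6.260 = 297.3 µg/L.

297 µg/L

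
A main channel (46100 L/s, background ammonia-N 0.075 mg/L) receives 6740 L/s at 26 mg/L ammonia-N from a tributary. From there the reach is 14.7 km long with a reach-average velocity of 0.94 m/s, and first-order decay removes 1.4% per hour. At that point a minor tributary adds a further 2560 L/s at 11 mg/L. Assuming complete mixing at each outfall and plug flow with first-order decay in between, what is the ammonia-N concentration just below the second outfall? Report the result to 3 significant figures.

3.54 mg/L

After mixing, C = (46100·0.07500 + 6740·26.00) / 52840 = 178700/52840 = 3.382 mg/L; combined flow 52840 L/s.
Travel time t = 14.7·1000 / 0.94 = 15640 s = 4.344 h.
1.4%/h lost → k = −ln(1 − 0.014) = 0.01410 h⁻¹.
First-order decay: C = 3.382·exp(−k·t) = 3.382·0.9406 = 3.181 mg/L.
Second outfall: C = (52840·3.181 + 2560·11.00)/55400 = 3.542 mg/L.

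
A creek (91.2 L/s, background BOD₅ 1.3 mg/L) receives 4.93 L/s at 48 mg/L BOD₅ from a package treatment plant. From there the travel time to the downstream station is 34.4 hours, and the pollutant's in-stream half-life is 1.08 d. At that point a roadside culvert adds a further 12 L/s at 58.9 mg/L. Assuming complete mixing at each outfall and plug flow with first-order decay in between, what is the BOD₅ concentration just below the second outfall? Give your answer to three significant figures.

7.85 mg/L

Mass balance: C = (91.20·1.300 + 4.930·48.00) / 96.13 = 355.2/96.13 = 3.695 mg/L; combined flow 96.13 L/s.
Half-life 1.08 d → k = ln 2 / 1.08 = 0.6418 d⁻¹.
Decay over the reach: 3.695·exp(−kt) = 3.695·0.3986 = 1.473 mg/L.
Second outfall: C = (96.13·1.473 + 12.00·58.90)/108.1 = 7.846 mg/L.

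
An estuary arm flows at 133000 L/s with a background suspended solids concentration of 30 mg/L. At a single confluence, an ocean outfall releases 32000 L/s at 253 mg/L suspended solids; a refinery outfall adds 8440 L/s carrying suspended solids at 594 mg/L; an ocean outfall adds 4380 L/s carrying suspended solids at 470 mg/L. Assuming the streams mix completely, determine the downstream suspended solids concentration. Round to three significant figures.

108 mg/L

Mass balance: C = (133000·30.00 + 32000·253.0 + 8440·594.0 + 4380·470.0) / 177800 = 19160000/177800 = 107.7 mg/L.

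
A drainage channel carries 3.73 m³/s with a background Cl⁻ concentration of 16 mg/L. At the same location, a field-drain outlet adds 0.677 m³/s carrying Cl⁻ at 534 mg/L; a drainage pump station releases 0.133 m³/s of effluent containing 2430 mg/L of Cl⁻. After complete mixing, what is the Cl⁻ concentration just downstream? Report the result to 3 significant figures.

Flow-weighted average: C = (3.730·16.00 + 0.6770·534.0 + 0.1330·2430) / 4.540 = 744.4/4.540 = 164.0 mg/L.

164 mg/L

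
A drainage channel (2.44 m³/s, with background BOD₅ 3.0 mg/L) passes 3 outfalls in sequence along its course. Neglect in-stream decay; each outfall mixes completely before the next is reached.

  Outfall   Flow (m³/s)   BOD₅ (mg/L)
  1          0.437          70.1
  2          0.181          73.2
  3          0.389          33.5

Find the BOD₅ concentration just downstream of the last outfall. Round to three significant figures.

Below outfall 1: Q → 2.877 m³/s, C = (2.440·3.000 + 0.4370·70.10)/2.877 = 13.19 mg/L.
Below outfall 2: Q → 3.058 m³/s, C = (2.877·13.19 + 0.1810·73.20)/3.058 = 16.74 mg/L.
Below outfall 3: Q → 3.447 m³/s, C = (3.058·16.74 + 0.3890·33.50)/3.447 = 18.63 mg/L.

18.6 mg/L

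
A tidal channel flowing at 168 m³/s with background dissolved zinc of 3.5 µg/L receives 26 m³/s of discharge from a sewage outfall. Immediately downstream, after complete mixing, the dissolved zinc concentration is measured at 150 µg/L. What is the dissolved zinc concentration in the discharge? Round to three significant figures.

Mass balance: 168.0·3.500 + 26.00·Cₑ = 194.0·150.0
→ Cₑ = (194.0·150.0 − 168.0·3.500) / 26.00 = 1097 µg/L.

1100 µg/L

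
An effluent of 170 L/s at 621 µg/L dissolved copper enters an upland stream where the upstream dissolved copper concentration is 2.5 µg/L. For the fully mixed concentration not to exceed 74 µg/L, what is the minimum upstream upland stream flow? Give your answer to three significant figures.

1300 L/s

Set C_mix = 74: (Q·2.500 + 170.0·621.0) / (Q + 170.0) = 74
→ Q = 170.0·(621.0 − 74)/(74 − 2.500) = 1301 L/s.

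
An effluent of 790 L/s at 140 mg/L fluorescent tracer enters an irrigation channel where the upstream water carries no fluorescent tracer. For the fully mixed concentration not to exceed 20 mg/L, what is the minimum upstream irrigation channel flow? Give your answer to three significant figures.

Set C_mix = 20: (Q·0 + 790.0·140.0) / (Q + 790.0) = 20
→ Q = 790.0·(140.0 − 20)/(20 − 0) = 4740 L/s.

4740 L/s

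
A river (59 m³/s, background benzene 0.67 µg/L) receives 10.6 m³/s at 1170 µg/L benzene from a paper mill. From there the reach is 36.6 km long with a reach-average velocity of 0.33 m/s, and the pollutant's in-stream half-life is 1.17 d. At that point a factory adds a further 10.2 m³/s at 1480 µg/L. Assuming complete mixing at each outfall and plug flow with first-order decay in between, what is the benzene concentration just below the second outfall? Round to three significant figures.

After mixing, C = (59.00·0.6700 + 10.60·1170) / 69.60 = 12440/69.60 = 178.8 µg/L; combined flow 69.60 m³/s.
Travel time t = 36.6·1000 / 0.33 = 110900 s = 30.81 h.
Half-life 1.17 d → k = ln 2 / 1.17 = 0.5924 d⁻¹.
First-order decay: C = 178.8·exp(−k·t) = 178.8·0.4674 = 83.56 µg/L.
Second outfall: C = (69.60·83.56 + 10.20·1480)/79.80 = 262.1 µg/L.

262 µg/L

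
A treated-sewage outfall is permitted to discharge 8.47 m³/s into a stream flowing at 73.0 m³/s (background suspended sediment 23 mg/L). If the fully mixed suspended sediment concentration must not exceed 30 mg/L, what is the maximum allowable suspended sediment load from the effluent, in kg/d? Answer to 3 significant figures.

66100 kg/d

Mass balance at the limit: 73.00·23.00 + 8.470·Cₑ = 81.47·30 → Cₑ = 90.33 mg/L.
Load = 8.470 m³/s × 90.33 g/m³ × 86 400 s/d = 66100 kg/d.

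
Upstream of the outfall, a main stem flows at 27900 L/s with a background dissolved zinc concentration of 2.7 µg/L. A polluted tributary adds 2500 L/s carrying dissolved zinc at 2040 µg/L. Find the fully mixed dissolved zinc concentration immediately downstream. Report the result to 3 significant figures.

170 µg/L

Mass balance: C = (27900·2.700 + 2500·2040) / 30400 = 5175000/30400 = 170.2 µg/L.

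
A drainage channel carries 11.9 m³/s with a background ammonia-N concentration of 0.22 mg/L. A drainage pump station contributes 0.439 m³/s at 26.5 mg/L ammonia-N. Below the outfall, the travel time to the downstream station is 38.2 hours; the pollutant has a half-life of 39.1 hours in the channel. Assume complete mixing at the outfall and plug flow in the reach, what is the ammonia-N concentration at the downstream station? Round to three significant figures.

Conservation of mass: C = (11.90·0.2200 + 0.4390·26.50) / 12.34 = 14.25/12.34 = 1.155 mg/L.
Half-life 39.1 h → k = ln 2 / 39.1 = 0.01773 h⁻¹ = 0.4255 d⁻¹.
Applying C = C₀e^(−kt): 1.155 × 0.5080 = 0.5868 mg/L.

0.587 mg/L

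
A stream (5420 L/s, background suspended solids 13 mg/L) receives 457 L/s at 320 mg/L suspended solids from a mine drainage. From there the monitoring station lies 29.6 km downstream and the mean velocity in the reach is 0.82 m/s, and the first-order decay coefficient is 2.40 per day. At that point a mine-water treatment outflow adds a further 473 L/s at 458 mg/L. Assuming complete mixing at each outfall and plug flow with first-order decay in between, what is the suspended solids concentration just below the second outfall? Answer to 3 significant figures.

Mass balance: C = (5420·13.00 + 457.0·320.0) / 5877 = 216700/5877 = 36.87 mg/L; combined flow 5877 L/s.
Travel time t = 29.6·1000 / 0.82 = 36100 s = 10.03 h.
First-order decay: C = 36.87·exp(−k·t) = 36.87·0.3669 = 13.53 mg/L.
At the second outfall, C = (5877·13.53 + 473.0·458.0) / (5877 + 473.0) = 46.64 mg/L.

46.6 mg/L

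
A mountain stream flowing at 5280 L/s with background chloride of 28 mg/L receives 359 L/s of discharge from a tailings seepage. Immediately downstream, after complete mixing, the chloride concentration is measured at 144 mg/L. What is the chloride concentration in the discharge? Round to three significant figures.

Mass balance: 5280·28.00 + 359.0·Cₑ = 5639·144.0
→ Cₑ = (5639·144.0 − 5280·28.00) / 359.0 = 1850 mg/L.

1850 mg/L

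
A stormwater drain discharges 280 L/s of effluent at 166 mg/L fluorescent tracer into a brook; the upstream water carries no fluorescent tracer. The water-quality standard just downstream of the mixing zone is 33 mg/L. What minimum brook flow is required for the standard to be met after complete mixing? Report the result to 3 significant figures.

Set C_mix = 33: (Q·0 + 280.0·166.0) / (Q + 280.0) = 33
→ Q = 280.0·(166.0 − 33)/(33 − 0) = 1128 L/s.

1130 L/s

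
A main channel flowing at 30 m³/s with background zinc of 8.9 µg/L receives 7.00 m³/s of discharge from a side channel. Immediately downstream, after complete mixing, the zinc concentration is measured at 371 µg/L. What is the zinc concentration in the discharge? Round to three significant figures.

1920 µg/L

Mass balance: 30.00·8.900 + 7.000·Cₑ = 37.00·371.0
→ Cₑ = (37.00·371.0 − 30.00·8.900) / 7.000 = 1923 µg/L.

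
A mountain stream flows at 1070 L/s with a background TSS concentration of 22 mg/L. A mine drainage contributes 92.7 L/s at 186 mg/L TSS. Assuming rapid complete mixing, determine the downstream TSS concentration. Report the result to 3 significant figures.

Mixed concentration C = ΣQC/ΣQ = (1070·22.00 + 92.70·186.0) / 1163 = 40780/1163 = 35.08 mg/L.

35.1 mg/L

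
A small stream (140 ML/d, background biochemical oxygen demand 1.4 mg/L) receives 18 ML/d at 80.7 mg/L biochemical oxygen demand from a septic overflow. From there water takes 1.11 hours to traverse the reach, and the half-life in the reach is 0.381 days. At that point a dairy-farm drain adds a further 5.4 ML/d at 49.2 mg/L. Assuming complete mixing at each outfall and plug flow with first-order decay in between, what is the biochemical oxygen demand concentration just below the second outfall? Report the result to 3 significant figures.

10.9 mg/L

Flow-weighted average: C = (140.0·1.400 + 18.00·80.70) / 158.0 = 1649/158.0 = 10.43 mg/L; combined flow 158.0 ML/d.
Half-life 0.381 d → k = ln 2 / 0.381 = 1.819 d⁻¹.
After decay, C = 10.43 × e^(−kt) = 10.43 × 0.9193 = 9.592 mg/L.
Second outfall: C = (158.0·9.592 + 5.400·49.20)/163.4 = 10.90 mg/L.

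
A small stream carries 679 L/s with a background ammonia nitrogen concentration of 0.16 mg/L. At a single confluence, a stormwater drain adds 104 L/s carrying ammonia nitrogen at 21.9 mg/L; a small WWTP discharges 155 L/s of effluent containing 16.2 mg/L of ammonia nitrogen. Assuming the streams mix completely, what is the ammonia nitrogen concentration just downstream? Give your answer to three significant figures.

5.22 mg/L

Mixed concentration C = ΣQC/ΣQ = (679.0·0.1600 + 104.0·21.90 + 155.0·16.20) / 938.0 = 4897/938.0 = 5.221 mg/L.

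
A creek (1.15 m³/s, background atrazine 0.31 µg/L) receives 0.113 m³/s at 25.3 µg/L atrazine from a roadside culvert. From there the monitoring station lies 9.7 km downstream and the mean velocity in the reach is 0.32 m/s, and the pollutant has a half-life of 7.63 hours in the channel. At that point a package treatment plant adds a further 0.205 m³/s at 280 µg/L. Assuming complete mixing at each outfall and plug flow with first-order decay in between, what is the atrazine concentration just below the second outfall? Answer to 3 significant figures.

Mass balance: C = (1.150·0.3100 + 0.1130·25.30) / 1.263 = 3.215/1.263 = 2.546 µg/L; combined flow 1.263 m³/s.
Travel time t = 9.7·1000 / 0.32 = 30310 s = 8.420 h.
Half-life 7.63 h → k = ln 2 / 7.63 = 0.09084 h⁻¹ = 2.180 d⁻¹.
First-order decay: C = 2.546·exp(−k·t) = 2.546·0.4654 = 1.185 µg/L.
At the second outfall, C = (1.263·1.185 + 0.2050·280.0) / (1.263 + 0.2050) = 40.12 µg/L.

40.1 µg/L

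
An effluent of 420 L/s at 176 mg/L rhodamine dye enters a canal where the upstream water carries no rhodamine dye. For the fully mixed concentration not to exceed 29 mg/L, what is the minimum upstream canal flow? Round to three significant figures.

Set C_mix = 29: (Q·0 + 420.0·176.0) / (Q + 420.0) = 29
→ Q = 420.0·(176.0 − 29)/(29 − 0) = 2129 L/s.

2130 L/s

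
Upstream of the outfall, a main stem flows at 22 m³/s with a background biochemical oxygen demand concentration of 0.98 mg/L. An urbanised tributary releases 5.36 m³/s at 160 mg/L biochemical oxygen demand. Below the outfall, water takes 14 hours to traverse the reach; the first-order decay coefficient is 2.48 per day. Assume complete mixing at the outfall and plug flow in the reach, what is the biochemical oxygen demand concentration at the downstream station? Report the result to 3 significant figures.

7.56 mg/L

After mixing, C = (22.00·0.9800 + 5.360·160.0) / 27.36 = 879.2/27.36 = 32.13 mg/L.
Applying C = C₀e^(−kt): 32.13 × 0.2354 = 7.563 mg/L.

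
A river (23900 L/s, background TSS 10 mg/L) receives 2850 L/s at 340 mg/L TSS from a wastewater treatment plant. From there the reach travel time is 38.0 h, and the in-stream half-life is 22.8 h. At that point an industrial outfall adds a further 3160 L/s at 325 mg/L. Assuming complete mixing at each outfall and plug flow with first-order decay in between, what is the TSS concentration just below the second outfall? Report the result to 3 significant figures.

47.1 mg/L

After mixing, C = (23900·10.00 + 2850·340.0) / 26750 = 1208000/26750 = 45.16 mg/L; combined flow 26750 L/s.
Half-life 22.8 h → k = ln 2 / 22.8 = 0.03040 h⁻¹ = 0.7296 d⁻¹.
After decay, C = 45.16 × e^(−kt) = 45.16 × 0.3150 = 14.22 mg/L.
Second outfall: C = (26750·14.22 + 3160·325.0)/29910 = 47.06 mg/L.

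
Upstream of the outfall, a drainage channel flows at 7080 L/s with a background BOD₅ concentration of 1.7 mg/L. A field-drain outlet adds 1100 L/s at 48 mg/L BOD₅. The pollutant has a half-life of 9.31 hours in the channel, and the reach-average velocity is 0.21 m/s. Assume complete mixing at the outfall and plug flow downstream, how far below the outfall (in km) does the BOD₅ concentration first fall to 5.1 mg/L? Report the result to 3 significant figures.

Mass balance: C = (7080·1.700 + 1100·48.00) / 8180 = 64840/8180 = 7.926 mg/L.
Half-life 9.31 h → k = ln 2 / 9.31 = 0.07445 h⁻¹ = 1.787 d⁻¹.
Set 7.926·exp(−k·t) = 5.1 → t = ln(7.926/5.1)/k = 21320 s = 5.922 h.
Distance = v·t = 0.21·21320 = 4477 m = 4.477 km.

4.48 km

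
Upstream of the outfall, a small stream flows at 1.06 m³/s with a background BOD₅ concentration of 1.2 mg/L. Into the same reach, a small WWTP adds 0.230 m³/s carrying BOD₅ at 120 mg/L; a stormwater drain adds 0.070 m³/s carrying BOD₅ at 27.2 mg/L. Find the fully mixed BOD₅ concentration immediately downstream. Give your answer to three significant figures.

22.6 mg/L

Conservation of mass: C = (1.060·1.200 + 0.2300·120.0 + 0.07000·27.20) / 1.360 = 30.78/1.360 = 22.63 mg/L.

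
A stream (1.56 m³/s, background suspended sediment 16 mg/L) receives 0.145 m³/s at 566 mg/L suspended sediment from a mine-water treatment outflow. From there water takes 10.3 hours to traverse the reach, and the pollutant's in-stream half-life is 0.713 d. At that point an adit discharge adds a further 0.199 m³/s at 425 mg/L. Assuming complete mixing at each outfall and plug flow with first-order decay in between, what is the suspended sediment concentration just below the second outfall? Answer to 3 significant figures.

81.5 mg/L

Conservation of mass: C = (1.560·16.00 + 0.1450·566.0) / 1.705 = 107.0/1.705 = 62.77 mg/L; combined flow 1.705 m³/s.
Half-life 0.713 d → k = ln 2 / 0.713 = 0.9722 d⁻¹.
Applying C = C₀e^(−kt): 62.77 × 0.6589 = 41.36 mg/L.
At the second outfall, C = (1.705·41.36 + 0.1990·425.0) / (1.705 + 0.1990) = 81.46 mg/L.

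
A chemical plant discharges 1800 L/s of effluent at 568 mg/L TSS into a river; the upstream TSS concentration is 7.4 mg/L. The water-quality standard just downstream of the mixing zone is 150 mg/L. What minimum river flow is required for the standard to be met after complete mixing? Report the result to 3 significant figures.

5280 L/s

Set C_mix = 150: (Q·7.400 + 1800·568.0) / (Q + 1800) = 150
→ Q = 1800·(568.0 − 150)/(150 − 7.400) = 5276 L/s.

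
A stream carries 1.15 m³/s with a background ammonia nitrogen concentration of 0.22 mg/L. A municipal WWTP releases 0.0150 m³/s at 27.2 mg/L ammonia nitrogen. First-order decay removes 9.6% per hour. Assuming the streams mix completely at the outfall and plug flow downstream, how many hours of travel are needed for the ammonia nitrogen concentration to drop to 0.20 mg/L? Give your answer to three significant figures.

10.3 h

After mixing, C = (1.150·0.2200 + 0.01500·27.20) / 1.165 = 0.6610/1.165 = 0.5674 mg/L.
9.6%/h lost → k = −ln(1 − 0.096) = 0.1009 h⁻¹.
0.5674·exp(−k·t) = 0.20 → t = ln(0.5674/0.20)/k = 37190 s = 10.33 h.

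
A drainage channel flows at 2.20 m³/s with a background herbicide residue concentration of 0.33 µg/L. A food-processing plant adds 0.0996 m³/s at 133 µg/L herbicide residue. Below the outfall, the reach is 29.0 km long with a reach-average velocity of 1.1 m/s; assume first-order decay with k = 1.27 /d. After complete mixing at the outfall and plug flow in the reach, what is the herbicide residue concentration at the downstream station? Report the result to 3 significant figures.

Mixed concentration C = ΣQC/ΣQ = (2.200·0.3300 + 0.09960·133.0) / 2.300 = 13.97/2.300 = 6.076 µg/L.
Travel time t = 29.0·1000 / 1.1 = 26360 s = 7.323 h.
Applying C = C₀e^(−kt): 6.076 × 0.6787 = 4.124 µg/L.

4.12 µg/L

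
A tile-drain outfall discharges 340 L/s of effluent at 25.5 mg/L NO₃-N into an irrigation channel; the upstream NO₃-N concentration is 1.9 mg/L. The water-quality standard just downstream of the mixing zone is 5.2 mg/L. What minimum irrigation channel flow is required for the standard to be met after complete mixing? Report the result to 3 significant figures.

Set C_mix = 5.2: (Q·1.900 + 340.0·25.50) / (Q + 340.0) = 5.2
→ Q = 340.0·(25.50 − 5.2)/(5.2 − 1.900) = 2092 L/s.

2090 L/s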